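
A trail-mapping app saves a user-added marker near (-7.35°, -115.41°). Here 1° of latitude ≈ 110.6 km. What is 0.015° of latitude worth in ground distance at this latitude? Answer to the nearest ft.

0.015° × 110600 m/° = 1659 m.
In feet: 1659 m ÷ 0.3048 ≈ 5442.9 ft.

5443 ft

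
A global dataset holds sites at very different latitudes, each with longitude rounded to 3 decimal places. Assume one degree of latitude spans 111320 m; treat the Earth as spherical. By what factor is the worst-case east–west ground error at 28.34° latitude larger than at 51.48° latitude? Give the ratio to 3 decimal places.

1.413

Rounding to 3 decimal places leaves the longitude within ±0.0005° of the true value.
At 28.34°: 0.0005° × 111320 × cos 28.34° = 0.0005 × 111320 × 0.8801 ≈ 48.989 m.
At 51.48°: 0.0005° × 111320 × cos 51.48° = 0.0005 × 111320 × 0.6228 ≈ 34.664 m.
The ratio reduces to cos 28.34° / cos 51.48° = 0.8801/0.6228 ≈ 1.4132.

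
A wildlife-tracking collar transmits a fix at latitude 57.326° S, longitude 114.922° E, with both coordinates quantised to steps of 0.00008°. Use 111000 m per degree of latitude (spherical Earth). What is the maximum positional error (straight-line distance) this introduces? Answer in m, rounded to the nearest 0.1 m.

With a 0.00008° grid the true value lies within half a step, ±0.00008°/2 = ±4e-05°, of the stored one.
N–S: 4e-05° × 111000 m/° = 4.44 m.
E–W at 57.326°: 4e-05° × 111000 × cos 57.326° = 4e-05 × 111000 × 0.5399 ≈ 2.39697 m.
The two errors are perpendicular, so the maximum displacement is √(4.44² + 2.39697²) ≈ 5.0457 m.

5.0 m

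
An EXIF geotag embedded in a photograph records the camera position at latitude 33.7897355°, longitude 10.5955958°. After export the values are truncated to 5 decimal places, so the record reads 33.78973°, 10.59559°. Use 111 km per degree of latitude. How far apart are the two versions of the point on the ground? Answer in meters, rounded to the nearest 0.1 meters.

0.8 meters

Δlat = 33.7897355 − 33.78973 = +0.0000055°; Δlon = 10.5955958 − 10.59559 = +0.0000058°.
N–S: 0.0000055° × 111000 m/° = 0.6105 m.
East–west at this latitude: 0.0000058° × 111000 × cos 33.7897° ≈ 0.0000058 × 92250.3 = 0.535052 m.
Hypotenuse of the two orthogonal shifts: √(0.6105² + 0.535052²) = 0.811783 m.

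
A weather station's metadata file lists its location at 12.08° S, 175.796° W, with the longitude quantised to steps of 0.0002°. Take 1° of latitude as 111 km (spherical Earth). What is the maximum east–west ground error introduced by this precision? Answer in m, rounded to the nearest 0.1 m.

10.9 m

With a 0.0002° grid the true value lies within half a step, ±0.0002°/2 = ±0.0001°, of the stored one.
One degree of longitude at 12.08° is 111000 × cos 12.08° ≈ 111000 × 0.9779 = 108542 m.
Maximum E–W displacement: 0.0001 × 108542 = 10.8542 m.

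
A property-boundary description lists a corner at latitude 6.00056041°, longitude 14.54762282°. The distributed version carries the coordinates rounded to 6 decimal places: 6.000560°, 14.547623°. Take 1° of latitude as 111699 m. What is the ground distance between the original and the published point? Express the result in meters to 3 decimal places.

The latitude changed by +0.00000041° and the longitude by -0.00000018°.
N–S: 0.00000041° × 111699 m/° = 0.0457966 m.
East–west at this latitude: -0.00000018° × 111699 × cos 6.00056° ≈ -0.00000018 × 111087 = -0.0199957 m.
Distance: √(0.0457966² + 0.0199957²) ≈ 0.0499715 m.

0.050 meters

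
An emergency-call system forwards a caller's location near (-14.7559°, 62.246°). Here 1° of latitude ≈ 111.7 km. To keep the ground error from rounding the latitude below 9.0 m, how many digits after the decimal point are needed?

4 decimal places

One degree of latitude covers 111700 m.
N decimal places → at most half a unit in the last place, 0.5 × 10⁻ᴺ° = 111700/2 × 10⁻ᴺ m.
Setting 55850 × 10⁻ᴺ ≤ 9.0 gives 10ᴺ ≥ 6206, i.e. N ≥ 3.79.
At 3 places the error can reach 55.9 m, but 4 places keeps it to 5.58 m.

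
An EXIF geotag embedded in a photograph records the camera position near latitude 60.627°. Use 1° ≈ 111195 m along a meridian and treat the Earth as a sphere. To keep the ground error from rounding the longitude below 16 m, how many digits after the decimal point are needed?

At 60.627° one degree of longitude covers 111195 × cos 60.627° ≈ 111195 × 0.4905 ≈ 54540.4 m.
With N decimal places the half-ulp bound is 0.5·10⁻ᴺ°, or 0.5·10⁻ᴺ × 54540.4 m on the ground.
Setting 27270.2 × 10⁻ᴺ ≤ 16 gives 10ᴺ ≥ 1704, i.e. N ≥ 3.23.
At 3 places the error can reach 27.3 m, but 4 places keeps it to 2.73 m.

4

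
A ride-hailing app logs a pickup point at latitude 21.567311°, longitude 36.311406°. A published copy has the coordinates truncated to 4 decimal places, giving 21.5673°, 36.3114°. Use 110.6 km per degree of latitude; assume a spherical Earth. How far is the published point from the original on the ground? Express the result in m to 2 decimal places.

The latitude changed by +0.000011° and the longitude by +0.000006°.
North–south shift: 0.000011 × 110600 = 1.2166 m.
East–west at this latitude: 0.000006° × 110600 × cos 21.5673° ≈ 0.000006 × 102856 = 0.617139 m.
Hypotenuse of the two orthogonal shifts: √(1.2166² + 0.617139²) = 1.36418 m.

1.36 m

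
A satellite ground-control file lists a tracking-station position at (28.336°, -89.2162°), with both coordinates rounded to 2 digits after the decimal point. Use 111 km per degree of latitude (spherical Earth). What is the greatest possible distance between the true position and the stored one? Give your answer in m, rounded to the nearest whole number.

739 m

Rounding to 2 decimal places leaves each coordinate within ±0.005° of the true value.
N–S: 0.005° × 111000 m/° = 555 m.
E–W at 28.336°: 0.005° × 111000 × cos 28.336° = 0.005 × 111000 × 0.8802 ≈ 488.5 m.
Combining orthogonally: (555² + 488.5²)^½ ≈ 739.362 m.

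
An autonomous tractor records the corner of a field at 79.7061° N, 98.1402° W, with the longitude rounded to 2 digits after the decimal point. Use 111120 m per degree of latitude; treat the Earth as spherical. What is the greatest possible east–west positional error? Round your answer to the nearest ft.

Rounding to 2 decimal places leaves the longitude within ±0.005° of the true value.
At latitude 79.7061° a degree of longitude spans 111120 m × cos 79.7061° = 111120 × 0.1787 ≈ 19856.9 m.
Maximum E–W displacement: 0.005 × 19856.9 = 99.2843 m.
Converting: 99.2843 m × 3.2808 ft/m ≈ 325.74 ft.

326 ft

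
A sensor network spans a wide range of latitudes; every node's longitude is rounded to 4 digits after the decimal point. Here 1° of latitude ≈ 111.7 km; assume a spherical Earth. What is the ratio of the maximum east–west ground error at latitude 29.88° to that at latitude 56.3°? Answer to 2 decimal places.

Rounding to 4 decimal places leaves the longitude within ±5e-05° of the true value.
At 29.88°: 5e-05° × 111700 × cos 29.88° = 5e-05 × 111700 × 0.8671 ≈ 4.8426 m.
Error at 56.3° = 5e-05° × 111700 × cos 56.3° ≈ 5.585 × 0.5548 = 3.0988 m.
The ratio reduces to cos 29.88° / cos 56.3° = 0.8671/0.5548 ≈ 1.5627.

1.56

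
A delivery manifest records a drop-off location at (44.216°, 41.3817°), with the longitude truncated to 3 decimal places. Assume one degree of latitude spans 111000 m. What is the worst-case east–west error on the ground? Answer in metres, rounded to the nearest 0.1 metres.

79.6 metres

Truncating at 3 decimal places can drop up to a full unit in the last place, so the longitude may be off by as much as 0.001°.
At latitude 44.216° a degree of longitude spans 111000 m × cos 44.216° = 111000 × 0.7167 ≈ 79555.5 m.
East–west error: 0.001° × 79555.5 m/° ≈ 79.5555 m.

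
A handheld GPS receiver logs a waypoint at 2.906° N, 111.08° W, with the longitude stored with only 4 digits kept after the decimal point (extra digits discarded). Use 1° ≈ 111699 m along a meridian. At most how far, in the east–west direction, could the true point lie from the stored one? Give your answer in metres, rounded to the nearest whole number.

11 metres

Truncating at 4 decimal places can drop up to a full unit in the last place, so the longitude may be off by as much as 0.0001°.
Parallels shrink by cos φ, so at 2.906° a degree of longitude is 111699 × 0.9987 ≈ 111555 m.
Maximum E–W displacement: 0.0001 × 111555 = 11.1555 m.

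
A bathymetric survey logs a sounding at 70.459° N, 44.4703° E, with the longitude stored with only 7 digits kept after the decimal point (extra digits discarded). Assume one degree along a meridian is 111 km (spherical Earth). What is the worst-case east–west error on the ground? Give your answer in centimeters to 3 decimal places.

Truncating at 7 decimal places can drop up to a full unit in the last place, so the longitude may be off by as much as 1e-07°.
At latitude 70.459° a degree of longitude spans 111000 m × cos 70.459° = 111000 × 0.3345 ≈ 37127.4 m.
East–west error: 1e-07° × 37127.4 m/° ≈ 0.00371274 m.
That is 0.00371274 m = 0.37127 cm.

0.371 centimeters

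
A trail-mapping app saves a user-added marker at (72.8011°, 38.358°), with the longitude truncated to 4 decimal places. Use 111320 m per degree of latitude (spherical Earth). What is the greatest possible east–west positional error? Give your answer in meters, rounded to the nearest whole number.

3 meters

Truncating at 4 decimal places can drop up to a full unit in the last place, so the longitude may be off by as much as 0.0001°.
At latitude 72.8011° a degree of longitude spans 111320 m × cos 72.8011° = 111320 × 0.2957 ≈ 32916.2 m.
Maximum E–W displacement: 0.0001 × 32916.2 = 3.29162 m.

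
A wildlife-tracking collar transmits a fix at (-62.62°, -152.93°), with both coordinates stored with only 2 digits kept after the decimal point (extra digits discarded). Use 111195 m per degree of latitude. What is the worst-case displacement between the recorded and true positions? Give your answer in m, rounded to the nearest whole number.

Truncating at 2 decimal places can drop up to a full unit in the last place, so each coordinate may be off by as much as 0.01°.
North–south component: 0.01° × 111195 = 1111.95 m.
E–W at 62.62°: 0.01° × 111195 × cos 62.62° = 0.01 × 111195 × 0.4599 ≈ 511.375 m.
The two errors are perpendicular, so the maximum displacement is √(1111.95² + 511.375²) ≈ 1223.9 m.

1224 m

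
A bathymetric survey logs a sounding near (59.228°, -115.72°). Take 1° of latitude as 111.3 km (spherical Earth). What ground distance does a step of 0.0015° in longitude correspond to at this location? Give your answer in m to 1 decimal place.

0.0015° of longitude at 59.228° is 0.0015 × 111300 × cos 59.228° ≈ 0.0015 × 56943.6 = 85.4155 m.

85.4 m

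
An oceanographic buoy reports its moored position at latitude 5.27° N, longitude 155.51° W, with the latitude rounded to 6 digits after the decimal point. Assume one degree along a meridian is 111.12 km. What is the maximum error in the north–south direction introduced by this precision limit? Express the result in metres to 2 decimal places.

0.06 metres

Rounding to 6 decimal places leaves the latitude within ±5e-07° of the true value.
Along the meridian that is 5e-07° × 111120 m/° = 0.05556 m.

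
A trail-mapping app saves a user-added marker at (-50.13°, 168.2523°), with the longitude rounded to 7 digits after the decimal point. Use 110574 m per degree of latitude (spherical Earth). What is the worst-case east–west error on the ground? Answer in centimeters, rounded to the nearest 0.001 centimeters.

0.354 centimeters

Rounding to 7 decimal places leaves the longitude within ±5e-08° of the true value.
One degree of longitude at 50.13° is 110574 × cos 50.13° ≈ 110574 × 0.6410 = 70883.2 m.
Maximum E–W displacement: 5e-08 × 70883.2 = 0.00354416 m.
That is 0.00354416 m = 0.35442 cm.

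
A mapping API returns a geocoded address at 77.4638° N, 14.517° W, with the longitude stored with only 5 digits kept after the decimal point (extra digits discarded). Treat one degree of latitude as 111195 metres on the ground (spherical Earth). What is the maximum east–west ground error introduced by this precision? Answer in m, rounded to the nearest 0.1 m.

0.2 m

Truncating at 5 decimal places can drop up to a full unit in the last place, so the longitude may be off by as much as 1e-05°.
Parallels shrink by cos φ, so at 77.4638° a degree of longitude is 111195 × 0.2171 ≈ 24135.6 m.
So at most 1e-05° × 24135.6 ≈ 0.241356 m east–west.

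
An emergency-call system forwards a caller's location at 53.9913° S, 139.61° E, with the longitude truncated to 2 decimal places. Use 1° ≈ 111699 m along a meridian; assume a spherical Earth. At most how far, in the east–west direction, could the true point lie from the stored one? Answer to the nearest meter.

657 meters

Truncating at 2 decimal places can drop up to a full unit in the last place, so the longitude may be off by as much as 0.01°.
At latitude 53.9913° a degree of longitude spans 111699 m × cos 53.9913° = 111699 × 0.5879 ≈ 65668.7 m.
Maximum E–W displacement: 0.01 × 65668.7 = 656.687 m.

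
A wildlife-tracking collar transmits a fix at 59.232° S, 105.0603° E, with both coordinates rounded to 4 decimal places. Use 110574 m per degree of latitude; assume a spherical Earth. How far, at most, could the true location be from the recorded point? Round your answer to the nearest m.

6 m

Rounding to 4 decimal places leaves each coordinate within ±5e-05° of the true value.
N–S: 5e-05° × 110574 m/° = 5.5287 m.
East–west component at 59.232°: 5e-05° × 110574 × cos 59.232° ≈ 5e-05 × 56565.6 ≈ 2.82828 m.
Combining orthogonally: (5.5287² + 2.82828²)^½ ≈ 6.21013 m.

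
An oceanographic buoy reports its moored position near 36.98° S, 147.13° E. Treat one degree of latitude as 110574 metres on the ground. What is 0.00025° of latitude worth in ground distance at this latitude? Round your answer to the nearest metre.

0.00025° × 110574 m/° = 27.6435 m.

28 metres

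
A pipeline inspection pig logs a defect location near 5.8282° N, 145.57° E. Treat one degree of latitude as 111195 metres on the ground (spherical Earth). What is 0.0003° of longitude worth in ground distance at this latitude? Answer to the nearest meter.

33 meters

One degree of longitude here spans 111195 × cos 5.8282° = 111195 × 0.9948 ≈ 110620 m; 0.0003° of that is 33.1861 m.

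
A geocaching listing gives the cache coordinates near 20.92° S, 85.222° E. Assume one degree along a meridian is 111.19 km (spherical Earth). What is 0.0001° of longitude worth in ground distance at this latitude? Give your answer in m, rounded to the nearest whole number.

10 m

0.0001° of longitude at 20.92° is 0.0001 × 111190 × cos 20.92° ≈ 0.0001 × 103860 = 10.386 m.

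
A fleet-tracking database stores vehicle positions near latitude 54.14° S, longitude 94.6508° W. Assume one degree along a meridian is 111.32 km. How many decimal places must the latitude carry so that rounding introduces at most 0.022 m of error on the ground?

One degree of latitude covers 111320 m.
Rounding to N decimal places gives at most 0.5 × 10⁻ᴺ degrees of error, i.e. 0.5 × 10⁻ᴺ × 111320 m.
Setting 55660 × 10⁻ᴺ ≤ 0.022 gives 10ᴺ ≥ 2.53e+06, i.e. N ≥ 6.40.
N = 6 would give 0.0557 m (too coarse); N = 7 gives 0.00557 m ≤ 0.022 m.

7 decimal places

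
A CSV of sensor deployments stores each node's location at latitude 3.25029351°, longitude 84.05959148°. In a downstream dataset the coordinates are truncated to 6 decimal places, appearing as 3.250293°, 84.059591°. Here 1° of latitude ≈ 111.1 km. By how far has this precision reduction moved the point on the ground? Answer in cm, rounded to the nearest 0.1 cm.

The latitude changed by +0.00000051° and the longitude by +0.00000048°.
N–S: 0.00000051° × 111100 m/° = 0.056661 m.
East–west at this latitude: 0.00000048° × 111100 × cos 3.25029° ≈ 0.00000048 × 110921 = 0.0532422 m.
Combined displacement = (0.056661² + 0.0532422²)^½ ≈ 0.0777509 m.
That is 0.0777509 m = 7.7751 cm.

7.8 cm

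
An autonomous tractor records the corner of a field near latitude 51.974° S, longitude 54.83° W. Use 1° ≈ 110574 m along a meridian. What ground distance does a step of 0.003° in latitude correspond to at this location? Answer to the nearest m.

332 m

Along a meridian 0.003° is 0.003 × 110574 = 331.722 m.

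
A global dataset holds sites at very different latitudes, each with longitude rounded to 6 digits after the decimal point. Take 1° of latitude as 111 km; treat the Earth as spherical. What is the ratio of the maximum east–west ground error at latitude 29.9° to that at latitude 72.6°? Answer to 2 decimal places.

Rounding to 6 decimal places leaves the longitude within ±5e-07° of the true value.
At 29.9°: 5e-07° × 111000 × cos 29.9° = 5e-07 × 111000 × 0.8669 ≈ 0.048113 m.
At 72.6°: 5e-07° × 111000 × cos 72.6° = 5e-07 × 111000 × 0.2990 ≈ 0.016597 m.
Ratio: 0.048113 / 0.016597 = cos 29.9° / cos 72.6° ≈ 2.8989.

2.90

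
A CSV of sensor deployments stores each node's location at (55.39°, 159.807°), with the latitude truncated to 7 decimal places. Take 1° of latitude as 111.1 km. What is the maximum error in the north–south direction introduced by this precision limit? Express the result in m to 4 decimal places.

0.0111 m

Truncating at 7 decimal places can drop up to a full unit in the last place, so the latitude may be off by as much as 1e-07°.
North–south distance: 1e-07° × 111100 m/° = 0.01111 m.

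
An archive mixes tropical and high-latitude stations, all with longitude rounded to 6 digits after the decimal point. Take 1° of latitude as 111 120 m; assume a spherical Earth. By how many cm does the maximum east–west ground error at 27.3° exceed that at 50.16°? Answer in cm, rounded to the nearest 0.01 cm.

Rounding to 6 decimal places leaves the longitude within ±5e-07° of the true value.
At 27.3°: 5e-07° × 111120 × cos 27.3° = 5e-07 × 111120 × 0.8886 ≈ 0.049372 m.
At 50.16°: 5e-07° × 111120 × cos 50.16° = 5e-07 × 111120 × 0.6406 ≈ 0.035594 m.
Difference: 0.049372 − 0.035594 = 0.013777 m.
That is 0.0137773 m = 1.3777 cm.

1.38 cm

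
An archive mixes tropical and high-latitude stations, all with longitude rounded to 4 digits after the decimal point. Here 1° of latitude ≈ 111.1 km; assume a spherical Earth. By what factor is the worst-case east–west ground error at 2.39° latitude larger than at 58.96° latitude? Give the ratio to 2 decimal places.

1.94

Rounding to 4 decimal places leaves the longitude within ±5e-05° of the true value.
At 2.39°: 5e-05° × 111100 × cos 2.39° = 5e-05 × 111100 × 0.9991 ≈ 5.5502 m.
Error at 58.96° = 5e-05° × 111100 × cos 58.96° ≈ 5.555 × 0.5156 = 2.8644 m.
The ratio reduces to cos 2.39° / cos 58.96° = 0.9991/0.5156 ≈ 1.9377.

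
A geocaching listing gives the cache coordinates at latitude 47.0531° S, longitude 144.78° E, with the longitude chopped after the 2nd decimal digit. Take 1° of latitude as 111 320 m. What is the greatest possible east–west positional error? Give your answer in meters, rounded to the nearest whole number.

Truncating at 2 decimal places can drop up to a full unit in the last place, so the longitude may be off by as much as 0.01°.
At latitude 47.0531° a degree of longitude spans 111320 m × cos 47.0531° = 111320 × 0.6813 ≈ 75844.6 m.
East–west error: 0.01° × 75844.6 m/° ≈ 758.446 m.

758 meters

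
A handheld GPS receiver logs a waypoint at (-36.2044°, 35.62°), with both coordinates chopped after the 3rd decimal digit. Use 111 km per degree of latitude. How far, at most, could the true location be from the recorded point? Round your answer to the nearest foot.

Truncating at 3 decimal places can drop up to a full unit in the last place, so each coordinate may be off by as much as 0.001°.
North–south component: 0.001° × 111000 = 111 m.
East–west component at 36.2044°: 0.001° × 111000 × cos 36.2044° ≈ 0.001 × 89567.6 ≈ 89.5676 m.
Combining orthogonally: (111² + 89.5676²)^½ ≈ 142.63 m.
Converting: 142.63 m × 3.2808 ft/m ≈ 467.95 ft.

468 feet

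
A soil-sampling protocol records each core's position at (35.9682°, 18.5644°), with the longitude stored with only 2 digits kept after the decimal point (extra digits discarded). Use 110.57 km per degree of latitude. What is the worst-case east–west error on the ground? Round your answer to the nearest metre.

895 metres

Truncating at 2 decimal places can drop up to a full unit in the last place, so the longitude may be off by as much as 0.01°.
One degree of longitude at 35.9682° is 110570 × cos 35.9682° ≈ 110570 × 0.8093 = 89489.1 m.
So at most 0.01° × 89489.1 ≈ 894.891 m east–west.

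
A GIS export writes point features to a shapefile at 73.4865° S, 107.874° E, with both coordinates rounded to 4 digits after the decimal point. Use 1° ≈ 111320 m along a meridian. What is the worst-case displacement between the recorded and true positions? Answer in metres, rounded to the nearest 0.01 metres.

5.79 metres

Rounding to 4 decimal places leaves each coordinate within ±5e-05° of the true value.
Latitude error → 5e-05 × 111320 = 5.566 m along the meridian.
E–W at 73.4865°: 5e-05° × 111320 × cos 73.4865° = 5e-05 × 111320 × 0.2842 ≈ 1.58209 m.
Worst case both components are at the extreme and orthogonal: √(5.566² + 1.58209²) ≈ 5.78648 m.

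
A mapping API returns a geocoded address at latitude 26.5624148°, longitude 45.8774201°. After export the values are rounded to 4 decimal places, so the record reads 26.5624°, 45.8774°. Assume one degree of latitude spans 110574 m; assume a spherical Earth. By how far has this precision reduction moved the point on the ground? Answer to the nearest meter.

Δlat = 26.5624148 − 26.5624 = +0.0000148°; Δlon = 45.8774201 − 45.8774 = +0.0000201°.
N–S: 0.0000148° × 110574 m/° = 1.6365 m.
East–west at this latitude: 0.0000201° × 110574 × cos 26.5624° ≈ 0.0000201 × 98902.7 = 1.98794 m.
Combined displacement = (1.6365² + 1.98794²)^½ ≈ 2.57489 m.

3 meters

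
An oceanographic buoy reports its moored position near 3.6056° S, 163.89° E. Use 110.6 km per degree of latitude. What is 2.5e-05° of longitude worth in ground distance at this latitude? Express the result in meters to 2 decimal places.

At 3.6056° a degree of longitude is 110600 × cos 3.6056° ≈ 110381 m, so 2.5e-05° corresponds to 2.75953 m.

2.76 meters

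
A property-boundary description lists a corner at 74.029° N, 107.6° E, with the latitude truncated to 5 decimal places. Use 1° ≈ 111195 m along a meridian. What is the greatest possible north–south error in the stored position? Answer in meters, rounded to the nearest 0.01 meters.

Truncating at 5 decimal places can drop up to a full unit in the last place, so the latitude may be off by as much as 1e-05°.
North–south distance: 1e-05° × 111195 m/° = 1.11195 m.

1.11 meters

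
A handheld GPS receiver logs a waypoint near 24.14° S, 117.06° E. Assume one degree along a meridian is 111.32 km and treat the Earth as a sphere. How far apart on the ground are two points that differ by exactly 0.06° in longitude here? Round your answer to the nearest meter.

One degree of longitude here spans 111320 × cos 24.14° = 111320 × 0.9125 ≈ 101585 m; 0.06° of that is 6095.1 m.

6095 meters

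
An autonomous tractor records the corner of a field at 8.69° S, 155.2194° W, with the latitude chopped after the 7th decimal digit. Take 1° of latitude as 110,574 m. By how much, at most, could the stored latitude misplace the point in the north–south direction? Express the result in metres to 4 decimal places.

Truncating at 7 decimal places can drop up to a full unit in the last place, so the latitude may be off by as much as 1e-07°.
North–south distance: 1e-07° × 110574 m/° = 0.0110574 m.

0.0111 metres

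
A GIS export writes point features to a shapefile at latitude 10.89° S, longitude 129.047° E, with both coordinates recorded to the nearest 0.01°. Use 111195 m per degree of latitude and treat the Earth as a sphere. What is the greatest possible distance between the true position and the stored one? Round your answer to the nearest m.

779 m

Rounding to 2 decimal places leaves each coordinate within ±0.005° of the true value.
Latitude error → 0.005 × 111195 = 555.975 m along the meridian.
East–west component at 10.89°: 0.005° × 111195 × cos 10.89° ≈ 0.005 × 109193 ≈ 545.963 m.
The two errors are perpendicular, so the maximum displacement is √(555.975² + 545.963²) ≈ 779.22 m.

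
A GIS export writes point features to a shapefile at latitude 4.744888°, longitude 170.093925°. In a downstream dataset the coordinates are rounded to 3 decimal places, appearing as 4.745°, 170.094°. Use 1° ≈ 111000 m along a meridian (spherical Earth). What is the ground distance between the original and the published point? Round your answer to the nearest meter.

The latitude changed by -0.000112° and the longitude by -0.000075°.
N–S: -0.000112° × 111000 m/° = -12.432 m.
East–west at this latitude: -0.000075° × 111000 × cos 4.745° ≈ -0.000075 × 110620 = -8.29647 m.
Combined displacement = (12.432² + 8.29647²)^½ ≈ 14.9461 m.

15 meters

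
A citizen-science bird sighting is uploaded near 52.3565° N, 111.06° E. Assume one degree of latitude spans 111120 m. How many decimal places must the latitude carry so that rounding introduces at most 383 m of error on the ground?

3 decimal places

One degree of latitude covers 111120 m.
With N decimal places the half-ulp bound is 0.5·10⁻ᴺ°, or 0.5·10⁻ᴺ × 111120 m on the ground.
Need 0.5 × 111120 × 10⁻ᴺ ≤ 383 → 10⁻ᴺ ≤ 6.893e-03, so N ≥ 2.16.
N = 2 would give 556 m (too coarse); N = 3 gives 55.6 m ≤ 383 m.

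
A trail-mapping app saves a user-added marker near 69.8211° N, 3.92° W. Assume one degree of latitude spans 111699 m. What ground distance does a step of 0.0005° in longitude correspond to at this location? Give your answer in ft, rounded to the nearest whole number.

63 ft

One degree of longitude here spans 111699 × cos 69.8211° = 111699 × 0.3450 ≈ 38530.9 m; 0.0005° of that is 19.2654 m.
In feet: 19.2654 m ÷ 0.3048 ≈ 63.207 ft.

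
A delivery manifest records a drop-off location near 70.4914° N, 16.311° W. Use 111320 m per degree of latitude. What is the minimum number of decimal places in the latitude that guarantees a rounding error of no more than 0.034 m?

7 decimal places

One degree of latitude covers 111320 m.
With N decimal places the half-ulp bound is 0.5·10⁻ᴺ°, or 0.5·10⁻ᴺ × 111320 m on the ground.
Setting 55660 × 10⁻ᴺ ≤ 0.034 gives 10ᴺ ≥ 1.637e+06, i.e. N ≥ 6.21.
At 6 places the error can reach 0.0557 m, but 7 places keeps it to 0.00557 m.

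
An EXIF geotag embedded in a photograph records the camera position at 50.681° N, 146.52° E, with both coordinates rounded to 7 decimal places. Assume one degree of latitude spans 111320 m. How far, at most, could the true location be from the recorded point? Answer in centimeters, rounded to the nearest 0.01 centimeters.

0.66 centimeters

Rounding to 7 decimal places leaves each coordinate within ±5e-08° of the true value.
North–south component: 5e-08° × 111320 = 0.005566 m.
Longitude error → 5e-08 × 111320 × cos 50.681° = 5e-08 × 111320 × 0.6336 ≈ 0.00352683 m.
The two errors are perpendicular, so the maximum displacement is √(0.005566² + 0.00352683²) ≈ 0.0065893 m.
That is 0.0065893 m = 0.65893 cm.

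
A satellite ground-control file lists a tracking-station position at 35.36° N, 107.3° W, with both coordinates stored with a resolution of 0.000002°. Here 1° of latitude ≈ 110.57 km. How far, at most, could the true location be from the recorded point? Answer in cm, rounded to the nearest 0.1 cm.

With a 0.000002° grid the true value lies within half a step, ±0.000002°/2 = ±1e-06°, of the stored one.
N–S: 1e-06° × 110570 m/° = 0.11057 m.
Longitude error → 1e-06 × 110570 × cos 35.36° = 1e-06 × 110570 × 0.8155 ≈ 0.0901734 m.
Worst case both components are at the extreme and orthogonal: √(0.11057² + 0.0901734²) ≈ 0.142678 m.
That is 0.142678 m = 14.268 cm.

14.3 cm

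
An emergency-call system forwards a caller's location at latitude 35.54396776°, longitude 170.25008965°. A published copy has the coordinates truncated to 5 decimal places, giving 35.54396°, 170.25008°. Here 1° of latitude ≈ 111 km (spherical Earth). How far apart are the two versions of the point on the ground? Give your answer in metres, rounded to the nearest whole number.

Δlat = 35.54396776 − 35.54396 = +0.00000776°; Δlon = 170.25008965 − 170.25008 = +0.00000965°.
North–south shift: 0.00000776 × 111000 = 0.86136 m.
East–west at this latitude: 0.00000965° × 111000 × cos 35.544° ≈ 0.00000965 × 90317.3 = 0.871562 m.
Hypotenuse of the two orthogonal shifts: √(0.86136² + 0.871562²) = 1.22538 m.

1 metres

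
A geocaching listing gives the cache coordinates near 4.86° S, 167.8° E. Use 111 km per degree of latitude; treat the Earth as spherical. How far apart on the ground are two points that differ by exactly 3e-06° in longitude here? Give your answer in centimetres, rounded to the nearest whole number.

At 4.86° a degree of longitude is 111000 × cos 4.86° ≈ 110601 m, so 3e-06° corresponds to 0.331803 m.
That is 0.331803 m = 33.18 cm.

33 centimetres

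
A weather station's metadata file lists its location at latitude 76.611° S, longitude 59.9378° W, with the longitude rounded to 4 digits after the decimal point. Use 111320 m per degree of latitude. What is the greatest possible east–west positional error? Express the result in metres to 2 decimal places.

Rounding to 4 decimal places leaves the longitude within ±5e-05° of the true value.
Parallels shrink by cos φ, so at 76.611° a degree of longitude is 111320 × 0.2316 ≈ 25777.4 m.
East–west error: 5e-05° × 25777.4 m/° ≈ 1.28887 m.

1.29 metres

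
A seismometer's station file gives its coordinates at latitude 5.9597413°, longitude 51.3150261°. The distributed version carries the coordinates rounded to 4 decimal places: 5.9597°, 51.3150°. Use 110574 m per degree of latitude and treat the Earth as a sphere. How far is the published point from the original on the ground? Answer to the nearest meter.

Δlat = 5.9597413 − 5.9597 = +0.0000413°; Δlon = 51.3150261 − 51.3150 = +0.0000261°.
N–S: 0.0000413° × 110574 m/° = 4.56671 m.
East–west at this latitude: 0.0000261° × 110574 × cos 5.9597° ≈ 0.0000261 × 109976 = 2.87038 m.
Distance: √(4.56671² + 2.87038²) ≈ 5.39388 m.

5 meters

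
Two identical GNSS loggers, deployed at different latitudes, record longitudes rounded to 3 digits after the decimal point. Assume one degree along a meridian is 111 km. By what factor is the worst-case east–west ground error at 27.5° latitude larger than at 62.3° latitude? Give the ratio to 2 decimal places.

1.91

Rounding to 3 decimal places leaves the longitude within ±0.0005° of the true value.
Error at 27.5° = 0.0005° × 111000 × cos 27.5° ≈ 55.5 × 0.8870 = 49.229 m.
Error at 62.3° = 0.0005° × 111000 × cos 62.3° ≈ 55.5 × 0.4648 = 25.799 m.
Ratio: 49.229 / 25.799 = cos 27.5° / cos 62.3° ≈ 1.9082.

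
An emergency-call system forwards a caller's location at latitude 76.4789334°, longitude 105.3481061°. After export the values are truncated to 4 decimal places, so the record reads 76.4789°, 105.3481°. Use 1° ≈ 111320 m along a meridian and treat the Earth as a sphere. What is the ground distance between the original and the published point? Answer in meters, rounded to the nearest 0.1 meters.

3.7 meters

Δlat = 76.4789334 − 76.4789 = +0.0000334°; Δlon = 105.3481061 − 105.3481 = +0.0000061°.
North–south shift: 0.0000334 × 111320 = 3.71809 m.
East–west at this latitude: 0.0000061° × 111320 × cos 76.4789° ≈ 0.0000061 × 26027 = 0.158765 m.
Combined displacement = (3.71809² + 0.158765²)^½ ≈ 3.72148 m.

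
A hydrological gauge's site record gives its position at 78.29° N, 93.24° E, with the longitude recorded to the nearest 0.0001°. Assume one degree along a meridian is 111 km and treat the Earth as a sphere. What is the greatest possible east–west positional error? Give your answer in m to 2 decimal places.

Rounding to 4 decimal places leaves the longitude within ±5e-05° of the true value.
One degree of longitude at 78.29° is 111000 × cos 78.29° ≈ 111000 × 0.2030 = 22528.4 m.
East–west error: 5e-05° × 22528.4 m/° ≈ 1.12642 m.

1.13 m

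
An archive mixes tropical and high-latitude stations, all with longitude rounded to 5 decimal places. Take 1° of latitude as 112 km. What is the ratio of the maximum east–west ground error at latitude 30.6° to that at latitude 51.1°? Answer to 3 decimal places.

1.371

Rounding to 5 decimal places leaves the longitude within ±5e-06° of the true value.
At 30.6°: 5e-06° × 112000 × cos 30.6° = 5e-06 × 112000 × 0.8607 ≈ 0.48202 m.
At 51.1°: 5e-06° × 112000 × cos 51.1° = 5e-06 × 112000 × 0.6280 ≈ 0.35166 m.
The ratio reduces to cos 30.6° / cos 51.1° = 0.8607/0.6280 ≈ 1.3707.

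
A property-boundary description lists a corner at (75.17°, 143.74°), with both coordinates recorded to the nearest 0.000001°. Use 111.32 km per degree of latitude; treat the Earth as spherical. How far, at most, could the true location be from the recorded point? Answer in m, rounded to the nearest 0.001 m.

Rounding to 6 decimal places leaves each coordinate within ±5e-07° of the true value.
Latitude error → 5e-07 × 111320 = 0.05566 m along the meridian.
Longitude error → 5e-07 × 111320 × cos 75.17° = 5e-07 × 111320 × 0.2560 ≈ 0.0142463 m.
The two errors are perpendicular, so the maximum displacement is √(0.05566² + 0.0142463²) ≈ 0.0574543 m.

0.057 m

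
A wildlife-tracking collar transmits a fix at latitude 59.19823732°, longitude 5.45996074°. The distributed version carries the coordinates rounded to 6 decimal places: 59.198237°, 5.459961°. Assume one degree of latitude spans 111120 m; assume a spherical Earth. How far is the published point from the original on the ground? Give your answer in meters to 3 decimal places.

Δlat = 59.19823732 − 59.198237 = +0.00000032°; Δlon = 5.45996074 − 5.459961 = -0.00000026°.
North–south shift: 0.00000032 × 111120 = 0.0355584 m.
E–W at 59.1982°: -0.00000026° × 111120 × cos 59.1982° = -0.00000026 × 111120 × 0.5121 ≈ -0.0147943 m.
Combined displacement = (0.0355584² + 0.0147943²)^½ ≈ 0.0385133 m.

0.039 meters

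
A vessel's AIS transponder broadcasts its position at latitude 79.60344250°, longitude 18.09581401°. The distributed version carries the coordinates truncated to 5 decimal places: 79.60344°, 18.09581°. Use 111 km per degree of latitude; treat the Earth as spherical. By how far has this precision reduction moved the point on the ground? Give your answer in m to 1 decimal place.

0.3 m

The latitude changed by +0.00000250° and the longitude by +0.00000401°.
N–S: 0.00000250° × 111000 m/° = 0.2775 m.
East–west at this latitude: 0.00000401° × 111000 × cos 79.6034° ≈ 0.00000401 × 20031.1 = 0.0803246 m.
Hypotenuse of the two orthogonal shifts: √(0.2775² + 0.0803246²) = 0.288891 m.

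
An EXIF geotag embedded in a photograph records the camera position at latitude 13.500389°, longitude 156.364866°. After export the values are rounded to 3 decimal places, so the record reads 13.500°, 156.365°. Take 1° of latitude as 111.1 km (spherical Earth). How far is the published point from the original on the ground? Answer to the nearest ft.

150 ft

Δlat = 13.500389 − 13.500 = +0.000389°; Δlon = 156.364866 − 156.365 = -0.000134°.
North–south shift: 0.000389 × 111100 = 43.2179 m.
E–W at 13.5°: -0.000134° × 111100 × cos 13.5° = -0.000134 × 111100 × 0.9724 ≈ -14.4761 m.
Distance: √(43.2179² + 14.4761²) ≈ 45.5779 m.
Converting: 45.5779 m × 3.2808 ft/m ≈ 149.53 ft.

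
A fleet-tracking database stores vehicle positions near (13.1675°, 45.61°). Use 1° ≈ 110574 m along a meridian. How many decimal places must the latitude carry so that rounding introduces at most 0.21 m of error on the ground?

One degree of latitude covers 110574 m.
With N decimal places the half-ulp bound is 0.5·10⁻ᴺ°, or 0.5·10⁻ᴺ × 110574 m on the ground.
Need 0.5 × 110574 × 10⁻ᴺ ≤ 0.21 → 10⁻ᴺ ≤ 3.798e-06, so N ≥ 5.42.
So 6 decimal places suffice (0.0553 m); 5 would allow up to 0.553 m.

6 decimal places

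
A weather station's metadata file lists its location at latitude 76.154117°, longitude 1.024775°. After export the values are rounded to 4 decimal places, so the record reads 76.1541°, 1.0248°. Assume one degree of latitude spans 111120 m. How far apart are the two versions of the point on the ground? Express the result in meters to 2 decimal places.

Δlat = 76.154117 − 76.1541 = +0.000017°; Δlon = 1.024775 − 1.0248 = -0.000025°.
North–south shift: 0.000017 × 111120 = 1.88904 m.
E–W at 76.1541°: -0.000025° × 111120 × cos 76.1541° = -0.000025 × 111120 × 0.2393 ≈ -0.664807 m.
Hypotenuse of the two orthogonal shifts: √(1.88904² + 0.664807²) = 2.00261 m.

2.00 meters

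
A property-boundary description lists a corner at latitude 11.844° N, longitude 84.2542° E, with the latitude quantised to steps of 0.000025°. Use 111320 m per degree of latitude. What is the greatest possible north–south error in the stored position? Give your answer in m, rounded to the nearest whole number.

1 m

With a 0.000025° grid the true value lies within half a step, ±0.000025°/2 = ±1.25e-05°, of the stored one.
So the N–S error is at most 1.25e-05 × 111320 = 1.3915 m.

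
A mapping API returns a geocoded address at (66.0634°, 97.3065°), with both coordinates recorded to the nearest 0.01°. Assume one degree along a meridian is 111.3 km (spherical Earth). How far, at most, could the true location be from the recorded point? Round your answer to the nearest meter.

601 meters

Rounding to 2 decimal places leaves each coordinate within ±0.005° of the true value.
North–south component: 0.005° × 111300 = 556.5 m.
Longitude error → 0.005 × 111300 × cos 66.0634° = 0.005 × 111300 × 0.4057 ≈ 225.786 m.
Worst case both components are at the extreme and orthogonal: √(556.5² + 225.786²) ≈ 600.559 m.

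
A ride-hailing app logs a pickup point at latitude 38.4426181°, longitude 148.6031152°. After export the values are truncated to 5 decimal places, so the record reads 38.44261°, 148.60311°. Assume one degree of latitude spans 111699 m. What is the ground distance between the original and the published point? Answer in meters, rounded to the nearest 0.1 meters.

1.0 meters

Δlat = 38.4426181 − 38.44261 = +0.0000081°; Δlon = 148.6031152 − 148.60311 = +0.0000052°.
N–S: 0.0000081° × 111699 m/° = 0.904762 m.
East–west at this latitude: 0.0000052° × 111699 × cos 38.4426° ≈ 0.0000052 × 87486.2 = 0.454928 m.
Hypotenuse of the two orthogonal shifts: √(0.904762² + 0.454928²) = 1.0127 m.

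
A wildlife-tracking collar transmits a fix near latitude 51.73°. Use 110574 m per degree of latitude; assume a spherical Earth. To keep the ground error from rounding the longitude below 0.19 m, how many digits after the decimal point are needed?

6 decimal places

At 51.73° one degree of longitude covers 110574 × cos 51.73° ≈ 110574 × 0.6194 ≈ 68486 m.
N decimal places → at most half a unit in the last place, 0.5 × 10⁻ᴺ° = 68486/2 × 10⁻ᴺ m.
Need 0.5 × 68486 × 10⁻ᴺ ≤ 0.19 → 10⁻ᴺ ≤ 5.549e-06, so N ≥ 5.26.
At 5 places the error can reach 0.342 m, but 6 places keeps it to 0.0342 m.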